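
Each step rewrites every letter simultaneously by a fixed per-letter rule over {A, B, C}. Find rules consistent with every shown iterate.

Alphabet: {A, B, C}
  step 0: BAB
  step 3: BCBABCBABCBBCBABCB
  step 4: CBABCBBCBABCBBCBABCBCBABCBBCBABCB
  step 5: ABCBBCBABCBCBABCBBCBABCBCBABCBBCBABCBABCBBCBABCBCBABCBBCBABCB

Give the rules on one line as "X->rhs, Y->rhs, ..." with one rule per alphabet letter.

  step 4 ⇒ step 5: CBABCBBCBABCBBCBABCBCBABCBBCBABCB ⇒ AB·CB·B·CB·AB·CB·CB·AB·CB·B·CB·AB·CB·CB·AB·CB·B·CB·AB·CB·AB·CB·B·CB·AB·CB·CB·AB·CB·B·CB·AB·CB
    A ↦ B
    B ↦ CB
    C ↦ AB

A->B, B->CB, C->AB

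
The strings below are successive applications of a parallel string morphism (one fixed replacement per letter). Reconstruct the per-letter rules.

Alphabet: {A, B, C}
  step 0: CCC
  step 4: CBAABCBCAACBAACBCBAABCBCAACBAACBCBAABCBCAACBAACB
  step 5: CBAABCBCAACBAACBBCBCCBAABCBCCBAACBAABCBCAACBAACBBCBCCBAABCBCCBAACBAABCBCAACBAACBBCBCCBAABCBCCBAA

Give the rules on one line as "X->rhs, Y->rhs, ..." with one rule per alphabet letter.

  step 4 ⇒ step 5: CBAABCBCAACBAACBCBAABCBCAACBAACBCBAABCBCAACBAACB ⇒ CB·AA·BC·BC·AA·CB·AA·CB·BC·BC·CB·AA·BC·BC·CB·AA·CB·AA·BC·BC·AA·CB·AA·CB·BC·BC·CB·AA·BC·BC·CB·AA·CB·AA·BC·BC·AA·CB·AA·CB·BC·BC·CB·AA·BC·BC·CB·AA
    A ↦ BC
    B ↦ AA
    C ↦ CB

A->BC, B->AA, C->CB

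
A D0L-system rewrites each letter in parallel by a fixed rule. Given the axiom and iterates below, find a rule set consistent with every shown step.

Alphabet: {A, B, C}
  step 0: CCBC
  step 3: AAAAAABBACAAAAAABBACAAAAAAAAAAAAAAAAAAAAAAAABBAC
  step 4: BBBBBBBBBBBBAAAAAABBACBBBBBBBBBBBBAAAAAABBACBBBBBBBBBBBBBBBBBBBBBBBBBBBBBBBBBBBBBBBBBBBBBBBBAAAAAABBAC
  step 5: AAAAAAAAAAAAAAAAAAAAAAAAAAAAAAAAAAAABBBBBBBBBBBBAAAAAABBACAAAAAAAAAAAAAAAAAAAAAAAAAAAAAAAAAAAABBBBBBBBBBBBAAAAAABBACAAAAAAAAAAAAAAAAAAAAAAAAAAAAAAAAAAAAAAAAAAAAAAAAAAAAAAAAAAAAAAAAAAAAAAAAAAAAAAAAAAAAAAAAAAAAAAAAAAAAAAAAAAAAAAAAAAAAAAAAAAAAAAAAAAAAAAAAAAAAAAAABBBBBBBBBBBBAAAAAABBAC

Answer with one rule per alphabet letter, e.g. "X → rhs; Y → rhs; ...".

A->BB, B->AAA, C->AC

  step 4 ⇒ step 5: BBBBBBBBBBBBAAAAAABBACBBBBBBBBBBBBAAAAAABBACBBBBBBBBBBBBBBBBBBBBBBBBBBBBBBBBBBBBBBBBBBBBBBBBAAAAAABBAC ⇒ AAA·AAA·AAA·AAA·AAA·AAA·AAA·AAA·AAA·AAA·AAA·AAA·BB·BB·BB·BB·BB·BB·AAA·AAA·BB·AC·AAA·AAA·AAA·AAA·AAA·AAA·AAA·AAA·AAA·AAA·AAA·AAA·BB·BB·BB·BB·BB·BB·AAA·AAA·BB·AC·AAA·AAA·AAA·AAA·AAA·AAA·AAA·AAA·AAA·AAA·AAA·AAA·AAA·AAA·AAA·AAA·AAA·AAA·AAA·AAA·AAA·AAA·AAA·AAA·AAA·AAA·AAA·AAA·AAA·AAA·AAA·AAA·AAA·AAA·AAA·AAA·AAA·AAA·AAA·AAA·AAA·AAA·AAA·AAA·AAA·AAA·AAA·AAA·BB·BB·BB·BB·BB·BB·AAA·AAA·BB·AC
    A ↦ BB
    B ↦ AAA
    C ↦ AC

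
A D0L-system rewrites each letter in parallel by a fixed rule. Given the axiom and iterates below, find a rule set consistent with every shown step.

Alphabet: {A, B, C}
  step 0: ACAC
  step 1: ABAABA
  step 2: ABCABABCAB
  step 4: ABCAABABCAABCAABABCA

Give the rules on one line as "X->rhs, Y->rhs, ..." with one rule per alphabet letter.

A->AB, B->C, C->A

  step 1 ⇒ step 2: ABAABA ⇒ AB·C·AB·AB·C·AB
    A ↦ AB
    B ↦ C
  step 0 ⇒ step 1: ACAC ⇒ AB·A·AB·A
    C ↦ A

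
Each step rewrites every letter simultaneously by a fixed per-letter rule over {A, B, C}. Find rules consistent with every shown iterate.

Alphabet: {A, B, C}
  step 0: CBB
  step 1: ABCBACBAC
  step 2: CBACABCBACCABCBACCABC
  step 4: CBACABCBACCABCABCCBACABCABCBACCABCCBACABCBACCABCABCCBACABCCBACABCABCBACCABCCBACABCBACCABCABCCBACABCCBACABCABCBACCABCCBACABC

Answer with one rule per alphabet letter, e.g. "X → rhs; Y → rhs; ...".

  step 1 ⇒ step 2: ABCBACBAC ⇒ C·BAC·ABC·BAC·C·ABC·BAC·C·ABC
    A ↦ C
    B ↦ BAC
    C ↦ ABC

A->C, B->BAC, C->ABC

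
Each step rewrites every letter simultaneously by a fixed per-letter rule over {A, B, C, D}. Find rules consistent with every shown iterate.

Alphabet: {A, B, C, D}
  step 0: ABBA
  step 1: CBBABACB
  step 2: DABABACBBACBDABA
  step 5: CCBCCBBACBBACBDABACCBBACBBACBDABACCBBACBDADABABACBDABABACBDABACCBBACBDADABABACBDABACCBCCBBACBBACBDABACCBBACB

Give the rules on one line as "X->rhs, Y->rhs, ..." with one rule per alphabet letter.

A->CB, B->BA, C->DA, D->C

  step 1 ⇒ step 2: CBBABACB ⇒ DA·BA·BA·CB·BA·CB·DA·BA
    A ↦ CB
    B ↦ BA
    C ↦ DA
    D ↦ C  (constrained at step 2)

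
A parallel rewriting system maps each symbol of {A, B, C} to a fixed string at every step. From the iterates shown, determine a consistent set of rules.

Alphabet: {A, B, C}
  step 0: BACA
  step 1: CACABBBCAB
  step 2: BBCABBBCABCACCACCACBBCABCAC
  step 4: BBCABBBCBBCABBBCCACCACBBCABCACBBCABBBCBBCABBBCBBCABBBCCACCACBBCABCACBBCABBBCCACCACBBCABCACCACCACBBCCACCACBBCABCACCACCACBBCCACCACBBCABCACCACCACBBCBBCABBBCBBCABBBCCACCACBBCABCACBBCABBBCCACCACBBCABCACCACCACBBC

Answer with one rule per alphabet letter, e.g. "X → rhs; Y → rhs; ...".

  step 1 ⇒ step 2: CACABBBCAB ⇒ BBC·AB·BBC·AB·CAC·CAC·CAC·BBC·AB·CAC
    A ↦ AB
    B ↦ CAC
    C ↦ BBC

A->AB, B->CAC, C->BBC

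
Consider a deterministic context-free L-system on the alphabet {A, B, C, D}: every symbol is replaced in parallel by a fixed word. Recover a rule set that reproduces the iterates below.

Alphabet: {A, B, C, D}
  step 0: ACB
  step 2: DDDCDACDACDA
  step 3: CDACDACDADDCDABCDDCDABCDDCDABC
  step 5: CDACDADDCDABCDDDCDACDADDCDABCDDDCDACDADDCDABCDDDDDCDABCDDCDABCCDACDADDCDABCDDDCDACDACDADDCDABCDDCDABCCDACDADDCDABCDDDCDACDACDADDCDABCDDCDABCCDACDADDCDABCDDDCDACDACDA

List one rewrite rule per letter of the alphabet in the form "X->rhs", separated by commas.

  step 2 ⇒ step 3: DDDCDACDACDA ⇒ CDA·CDA·CDA·DD·CDA·BC·DD·CDA·BC·DD·CDA·BC
    A ↦ BC
    C ↦ DD
    D ↦ CDA
    B ↦ D  (constrained at step 0)

A->BC, B->D, C->DD, D->CDA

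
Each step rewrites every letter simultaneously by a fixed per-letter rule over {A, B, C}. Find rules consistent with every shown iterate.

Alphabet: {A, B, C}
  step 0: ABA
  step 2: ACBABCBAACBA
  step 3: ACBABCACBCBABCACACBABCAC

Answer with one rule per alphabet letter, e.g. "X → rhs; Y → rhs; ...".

  step 2 ⇒ step 3: ACBABCBAACBA ⇒ AC·BA·BC·AC·BC·BA·BC·AC·AC·BA·BC·AC
    A ↦ AC
    B ↦ BC
    C ↦ BA

A->AC, B->BC, C->BA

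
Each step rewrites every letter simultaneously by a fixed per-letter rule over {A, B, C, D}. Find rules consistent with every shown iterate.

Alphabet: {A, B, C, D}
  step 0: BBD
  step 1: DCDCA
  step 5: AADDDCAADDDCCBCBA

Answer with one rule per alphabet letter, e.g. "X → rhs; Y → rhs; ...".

  step 0 ⇒ step 1: BBD ⇒ DC·DC·A
    B ↦ DC
    D ↦ A
    A ↦ CB  (constrained at step 1)
    C ↦ D  (constrained at step 1)

A->CB, B->DC, C->D, D->A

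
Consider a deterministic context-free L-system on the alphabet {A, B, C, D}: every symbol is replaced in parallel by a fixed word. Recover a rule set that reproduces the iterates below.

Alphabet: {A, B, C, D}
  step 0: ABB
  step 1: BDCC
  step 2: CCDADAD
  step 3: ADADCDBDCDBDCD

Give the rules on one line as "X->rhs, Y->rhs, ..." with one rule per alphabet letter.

A->BD, B->C, C->AD, D->CD

  step 2 ⇒ step 3: CCDADAD ⇒ AD·AD·CD·BD·CD·BD·CD
    A ↦ BD
    C ↦ AD
    D ↦ CD
  step 0 ⇒ step 1: ABB ⇒ BD·C·C
    B ↦ C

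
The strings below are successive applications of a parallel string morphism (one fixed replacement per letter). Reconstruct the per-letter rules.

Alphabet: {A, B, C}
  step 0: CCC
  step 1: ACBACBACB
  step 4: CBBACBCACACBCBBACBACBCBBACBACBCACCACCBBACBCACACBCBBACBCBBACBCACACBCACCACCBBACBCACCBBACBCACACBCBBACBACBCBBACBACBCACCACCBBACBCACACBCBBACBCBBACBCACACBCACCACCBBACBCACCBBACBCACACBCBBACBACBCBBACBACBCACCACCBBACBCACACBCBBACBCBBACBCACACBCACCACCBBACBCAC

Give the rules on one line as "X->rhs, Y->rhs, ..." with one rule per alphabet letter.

  step 0 ⇒ step 1: CCC ⇒ ACB·ACB·ACB
    C ↦ ACB
    A ↦ CBB  (constrained at step 1)
    B ↦ CAC  (constrained at step 1)

A->CBB, B->CAC, C->ACB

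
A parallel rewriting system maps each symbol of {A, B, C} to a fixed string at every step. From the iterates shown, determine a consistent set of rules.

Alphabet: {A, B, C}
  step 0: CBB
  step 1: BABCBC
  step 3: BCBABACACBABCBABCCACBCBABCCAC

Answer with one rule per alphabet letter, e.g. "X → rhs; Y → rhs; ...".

A->CAC, B->BC, C->BA

  step 0 ⇒ step 1: CBB ⇒ BA·BC·BC
    B ↦ BC
    C ↦ BA
    A ↦ CAC  (constrained at step 1)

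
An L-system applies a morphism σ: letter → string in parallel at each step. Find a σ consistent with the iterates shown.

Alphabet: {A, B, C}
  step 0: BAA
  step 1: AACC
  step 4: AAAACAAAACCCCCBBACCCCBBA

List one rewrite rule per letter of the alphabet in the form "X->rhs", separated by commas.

A->C, B->AA, C->BBA

  step 0 ⇒ step 1: BAA ⇒ AA·C·C
    A ↦ C
    B ↦ AA
    C ↦ BBA  (constrained at step 1)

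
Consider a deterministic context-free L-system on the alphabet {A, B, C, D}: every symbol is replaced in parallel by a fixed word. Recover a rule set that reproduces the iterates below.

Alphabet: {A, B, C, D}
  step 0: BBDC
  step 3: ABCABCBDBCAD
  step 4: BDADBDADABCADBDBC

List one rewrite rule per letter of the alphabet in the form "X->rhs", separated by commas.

A->BD, B->A, C->D, D->BC

  step 3 ⇒ step 4: ABCABCBDBCAD ⇒ BD·A·D·BD·A·D·A·BC·A·D·BD·BC
    A ↦ BD
    B ↦ A
    C ↦ D
    D ↦ BC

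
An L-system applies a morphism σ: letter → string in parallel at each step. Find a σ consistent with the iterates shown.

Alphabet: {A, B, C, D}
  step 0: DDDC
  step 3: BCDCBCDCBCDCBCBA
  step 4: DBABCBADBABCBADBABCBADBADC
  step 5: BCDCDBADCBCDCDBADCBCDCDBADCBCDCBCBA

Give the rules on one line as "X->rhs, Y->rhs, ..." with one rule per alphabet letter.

A->C, B->D, C->BA, D->BC

  step 4 ⇒ step 5: DBABCBADBABCBADBABCBADBADC ⇒ BC·D·C·D·BA·D·C·BC·D·C·D·BA·D·C·BC·D·C·D·BA·D·C·BC·D·C·BC·BA
    A ↦ C
    B ↦ D
    C ↦ BA
    D ↦ BC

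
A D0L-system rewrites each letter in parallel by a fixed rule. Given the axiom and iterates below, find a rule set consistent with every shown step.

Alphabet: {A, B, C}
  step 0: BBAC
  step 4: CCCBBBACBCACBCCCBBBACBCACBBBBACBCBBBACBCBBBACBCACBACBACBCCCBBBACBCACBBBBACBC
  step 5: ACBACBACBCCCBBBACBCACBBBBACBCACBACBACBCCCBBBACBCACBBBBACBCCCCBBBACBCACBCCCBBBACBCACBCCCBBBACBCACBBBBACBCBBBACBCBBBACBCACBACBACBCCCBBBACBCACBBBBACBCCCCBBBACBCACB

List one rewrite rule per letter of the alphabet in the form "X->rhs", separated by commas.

  step 4 ⇒ step 5: CCCBBBACBCACBCCCBBBACBCACBBBBACBCBBBACBCBBBACBCACBACBACBCCCBBBACBCACBBBBACBC ⇒ ACB·ACB·ACB·C·C·C·BBB·ACB·C·ACB·BBB·ACB·C·ACB·ACB·ACB·C·C·C·BBB·ACB·C·ACB·BBB·ACB·C·C·C·C·BBB·ACB·C·ACB·C·C·C·BBB·ACB·C·ACB·C·C·C·BBB·ACB·C·ACB·BBB·ACB·C·BBB·ACB·C·BBB·ACB·C·ACB·ACB·ACB·C·C·C·BBB·ACB·C·ACB·BBB·ACB·C·C·C·C·BBB·ACB·C·ACB
    A ↦ BBB
    B ↦ C
    C ↦ ACB

A->BBB, B->C, C->ACB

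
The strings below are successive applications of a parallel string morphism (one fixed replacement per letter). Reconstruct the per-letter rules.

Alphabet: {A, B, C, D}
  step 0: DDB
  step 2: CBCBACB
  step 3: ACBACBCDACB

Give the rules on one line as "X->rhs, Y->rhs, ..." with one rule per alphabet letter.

A->CD, B->CB, C->A, D->B

  step 2 ⇒ step 3: CBCBACB ⇒ A·CB·A·CB·CD·A·CB
    A ↦ CD
    B ↦ CB
    C ↦ A
    D ↦ B  (constrained at step 0)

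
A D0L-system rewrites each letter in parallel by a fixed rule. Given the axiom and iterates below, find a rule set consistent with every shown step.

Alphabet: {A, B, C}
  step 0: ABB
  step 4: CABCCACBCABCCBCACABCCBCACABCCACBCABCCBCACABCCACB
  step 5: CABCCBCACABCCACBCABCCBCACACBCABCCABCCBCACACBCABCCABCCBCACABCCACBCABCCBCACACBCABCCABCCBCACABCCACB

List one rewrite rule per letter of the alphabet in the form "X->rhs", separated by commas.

  step 4 ⇒ step 5: CABCCACBCABCCBCACABCCBCACABCCACBCABCCBCACABCCACB ⇒ CA·BC·CB·CA·CA·BC·CA·CB·CA·BC·CB·CA·CA·CB·CA·BC·CA·BC·CB·CA·CA·CB·CA·BC·CA·BC·CB·CA·CA·BC·CA·CB·CA·BC·CB·CA·CA·CB·CA·BC·CA·BC·CB·CA·CA·BC·CA·CB
    A ↦ BC
    B ↦ CB
    C ↦ CA

A->BC, B->CB, C->CA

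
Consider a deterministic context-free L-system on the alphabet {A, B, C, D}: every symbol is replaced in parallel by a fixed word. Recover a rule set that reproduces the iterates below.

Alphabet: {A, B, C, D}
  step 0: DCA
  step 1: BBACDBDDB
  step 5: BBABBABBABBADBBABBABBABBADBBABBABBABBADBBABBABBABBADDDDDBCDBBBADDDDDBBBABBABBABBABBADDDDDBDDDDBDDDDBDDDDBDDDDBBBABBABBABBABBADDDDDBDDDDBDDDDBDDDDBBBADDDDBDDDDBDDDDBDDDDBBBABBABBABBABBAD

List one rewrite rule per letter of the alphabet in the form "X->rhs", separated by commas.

A->DDB, B->D, C->CDB, D->BBA

  step 0 ⇒ step 1: DCA ⇒ BBA·CDB·DDB
    A ↦ DDB
    C ↦ CDB
    D ↦ BBA
    B ↦ D  (constrained at step 1)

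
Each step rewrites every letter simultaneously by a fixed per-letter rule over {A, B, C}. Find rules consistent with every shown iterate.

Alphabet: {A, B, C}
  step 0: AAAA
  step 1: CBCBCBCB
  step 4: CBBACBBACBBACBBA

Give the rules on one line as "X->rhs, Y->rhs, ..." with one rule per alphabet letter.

  step 0 ⇒ step 1: AAAA ⇒ CB·CB·CB·CB
    A ↦ CB
    B ↦ A  (constrained at step 1)
    C ↦ B  (constrained at step 1)

A->CB, B->A, C->B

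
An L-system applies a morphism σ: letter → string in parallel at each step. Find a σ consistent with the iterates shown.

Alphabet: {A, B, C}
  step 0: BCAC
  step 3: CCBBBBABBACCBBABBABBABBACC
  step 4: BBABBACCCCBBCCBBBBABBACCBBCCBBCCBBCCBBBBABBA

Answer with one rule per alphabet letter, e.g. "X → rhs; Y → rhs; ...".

A->BB, B->C, C->BBA

  step 3 ⇒ step 4: CCBBBBABBACCBBABBABBABBACC ⇒ BBA·BBA·C·C·C·C·BB·C·C·BB·BBA·BBA·C·C·BB·C·C·BB·C·C·BB·C·C·BB·BBA·BBA
    A ↦ BB
    B ↦ C
    C ↦ BBA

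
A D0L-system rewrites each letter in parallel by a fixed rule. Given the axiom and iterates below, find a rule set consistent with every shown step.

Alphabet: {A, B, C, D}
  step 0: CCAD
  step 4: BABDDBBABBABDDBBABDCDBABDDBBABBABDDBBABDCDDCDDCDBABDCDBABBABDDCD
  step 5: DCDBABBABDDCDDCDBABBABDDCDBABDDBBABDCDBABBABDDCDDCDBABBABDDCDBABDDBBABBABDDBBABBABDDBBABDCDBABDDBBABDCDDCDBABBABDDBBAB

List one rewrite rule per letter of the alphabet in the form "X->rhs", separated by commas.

  step 4 ⇒ step 5: BABDDBBABBABDDBBABDCDBABDDBBABBABDDBBABDCDDCDDCDBABDCDBABBABDDCD ⇒ D·C·D·BAB·BAB·D·D·C·D·D·C·D·BAB·BAB·D·D·C·D·BAB·DDB·BAB·D·C·D·BAB·BAB·D·D·C·D·D·C·D·BAB·BAB·D·D·C·D·BAB·DDB·BAB·BAB·DDB·BAB·BAB·DDB·BAB·D·C·D·BAB·DDB·BAB·D·C·D·D·C·D·BAB·BAB·DDB·BAB
    A ↦ C
    B ↦ D
    C ↦ DDB
    D ↦ BAB

A->C, B->D, C->DDB, D->BAB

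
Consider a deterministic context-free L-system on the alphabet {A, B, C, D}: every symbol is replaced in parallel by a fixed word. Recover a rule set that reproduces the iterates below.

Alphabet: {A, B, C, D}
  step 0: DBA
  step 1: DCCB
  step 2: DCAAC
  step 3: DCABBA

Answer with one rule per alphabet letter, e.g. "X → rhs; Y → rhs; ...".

  step 2 ⇒ step 3: DCAAC ⇒ DC·A·B·B·A
    A ↦ B
    C ↦ A
    D ↦ DC
  step 0 ⇒ step 1: DBA ⇒ DC·C·B
    B ↦ C

A->B, B->C, C->A, D->DC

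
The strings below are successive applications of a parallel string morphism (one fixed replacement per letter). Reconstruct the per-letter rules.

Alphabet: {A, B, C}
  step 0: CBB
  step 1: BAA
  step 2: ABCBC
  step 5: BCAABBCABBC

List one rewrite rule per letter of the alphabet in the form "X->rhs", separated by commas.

A->BC, B->A, C->B

  step 1 ⇒ step 2: BAA ⇒ A·BC·BC
    A ↦ BC
    B ↦ A
  step 0 ⇒ step 1: CBB ⇒ B·A·A
    C ↦ B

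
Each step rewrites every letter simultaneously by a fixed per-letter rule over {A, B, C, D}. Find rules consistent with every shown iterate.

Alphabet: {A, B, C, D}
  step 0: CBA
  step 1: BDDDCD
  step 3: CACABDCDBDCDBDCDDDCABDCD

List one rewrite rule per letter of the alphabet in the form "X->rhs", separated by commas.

  step 0 ⇒ step 1: CBA ⇒ BD·DD·CD
    A ↦ CD
    B ↦ DD
    C ↦ BD
    D ↦ CA  (constrained at step 1)

A->CD, B->DD, C->BD, D->CA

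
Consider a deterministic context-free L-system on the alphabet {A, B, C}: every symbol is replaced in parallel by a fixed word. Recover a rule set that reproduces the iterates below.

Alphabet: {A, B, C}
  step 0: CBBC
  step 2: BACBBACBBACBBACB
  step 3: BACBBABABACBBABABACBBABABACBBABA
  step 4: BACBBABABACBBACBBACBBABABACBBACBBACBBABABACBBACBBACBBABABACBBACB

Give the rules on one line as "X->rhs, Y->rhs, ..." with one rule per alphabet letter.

  step 3 ⇒ step 4: BACBBABABACBBABABACBBABABACBBABA ⇒ BA·CB·BA·BA·BA·CB·BA·CB·BA·CB·BA·BA·BA·CB·BA·CB·BA·CB·BA·BA·BA·CB·BA·CB·BA·CB·BA·BA·BA·CB·BA·CB
    A ↦ CB
    B ↦ BA
    C ↦ BA

A->CB, B->BA, C->BA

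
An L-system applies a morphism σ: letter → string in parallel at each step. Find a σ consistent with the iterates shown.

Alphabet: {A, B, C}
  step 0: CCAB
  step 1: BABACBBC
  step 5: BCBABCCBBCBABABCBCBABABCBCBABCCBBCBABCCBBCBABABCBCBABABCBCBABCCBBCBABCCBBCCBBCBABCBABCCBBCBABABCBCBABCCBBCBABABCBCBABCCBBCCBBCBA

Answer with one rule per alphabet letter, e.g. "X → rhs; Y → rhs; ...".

A->CB, B->BC, C->BA

  step 0 ⇒ step 1: CCAB ⇒ BA·BA·CB·BC
    A ↦ CB
    B ↦ BC
    C ↦ BA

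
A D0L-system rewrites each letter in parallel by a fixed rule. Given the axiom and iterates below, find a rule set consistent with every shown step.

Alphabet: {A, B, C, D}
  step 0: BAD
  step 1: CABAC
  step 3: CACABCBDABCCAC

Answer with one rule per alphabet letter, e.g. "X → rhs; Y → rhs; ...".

A->AB, B->C, C->BD, D->AC

  step 0 ⇒ step 1: BAD ⇒ C·AB·AC
    A ↦ AB
    B ↦ C
    D ↦ AC
    C ↦ BD  (constrained at step 1)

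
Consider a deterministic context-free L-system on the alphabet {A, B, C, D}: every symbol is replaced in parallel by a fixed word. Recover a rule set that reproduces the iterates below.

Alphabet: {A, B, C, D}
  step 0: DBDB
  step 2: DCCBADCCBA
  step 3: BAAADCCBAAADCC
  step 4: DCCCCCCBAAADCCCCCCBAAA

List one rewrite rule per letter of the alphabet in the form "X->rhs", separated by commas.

  step 3 ⇒ step 4: BAAADCCBAAADCC ⇒ D·CC·CC·CC·BA·A·A·D·CC·CC·CC·BA·A·A
    A ↦ CC
    B ↦ D
    C ↦ A
    D ↦ BA

A->CC, B->D, C->A, D->BA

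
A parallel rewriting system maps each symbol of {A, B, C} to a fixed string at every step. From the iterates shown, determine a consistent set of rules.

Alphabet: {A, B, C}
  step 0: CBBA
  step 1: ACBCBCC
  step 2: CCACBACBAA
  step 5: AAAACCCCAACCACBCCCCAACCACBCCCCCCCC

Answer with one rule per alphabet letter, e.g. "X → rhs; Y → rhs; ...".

  step 1 ⇒ step 2: ACBCBCC ⇒ CC·A·CB·A·CB·A·A
    A ↦ CC
    B ↦ CB
    C ↦ A

A->CC, B->CB, C->A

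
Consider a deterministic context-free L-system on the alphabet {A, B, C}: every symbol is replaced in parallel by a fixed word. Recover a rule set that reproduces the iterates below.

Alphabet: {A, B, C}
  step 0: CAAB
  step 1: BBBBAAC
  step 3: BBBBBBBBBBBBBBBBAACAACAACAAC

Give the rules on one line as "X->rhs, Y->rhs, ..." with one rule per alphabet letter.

  step 0 ⇒ step 1: CAAB ⇒ BB·B·B·AAC
    A ↦ B
    B ↦ AAC
    C ↦ BB

A->B, B->AAC, C->BB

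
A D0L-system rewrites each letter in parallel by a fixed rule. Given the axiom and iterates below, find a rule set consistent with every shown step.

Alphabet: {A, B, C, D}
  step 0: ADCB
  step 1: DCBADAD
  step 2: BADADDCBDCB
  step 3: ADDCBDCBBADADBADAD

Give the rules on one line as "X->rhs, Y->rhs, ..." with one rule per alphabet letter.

A->DC, B->AD, C->AD, D->B

  step 2 ⇒ step 3: BADADDCBDCB ⇒ AD·DC·B·DC·B·B·AD·AD·B·AD·AD
    A ↦ DC
    B ↦ AD
    C ↦ AD
    D ↦ B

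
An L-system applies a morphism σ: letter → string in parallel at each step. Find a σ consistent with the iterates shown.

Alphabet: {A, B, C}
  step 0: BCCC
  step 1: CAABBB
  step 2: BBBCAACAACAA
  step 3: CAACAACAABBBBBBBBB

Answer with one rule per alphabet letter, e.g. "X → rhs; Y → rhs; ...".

  step 2 ⇒ step 3: BBBCAACAACAA ⇒ CAA·CAA·CAA·B·B·B·B·B·B·B·B·B
    A ↦ B
    B ↦ CAA
    C ↦ B

A->B, B->CAA, C->B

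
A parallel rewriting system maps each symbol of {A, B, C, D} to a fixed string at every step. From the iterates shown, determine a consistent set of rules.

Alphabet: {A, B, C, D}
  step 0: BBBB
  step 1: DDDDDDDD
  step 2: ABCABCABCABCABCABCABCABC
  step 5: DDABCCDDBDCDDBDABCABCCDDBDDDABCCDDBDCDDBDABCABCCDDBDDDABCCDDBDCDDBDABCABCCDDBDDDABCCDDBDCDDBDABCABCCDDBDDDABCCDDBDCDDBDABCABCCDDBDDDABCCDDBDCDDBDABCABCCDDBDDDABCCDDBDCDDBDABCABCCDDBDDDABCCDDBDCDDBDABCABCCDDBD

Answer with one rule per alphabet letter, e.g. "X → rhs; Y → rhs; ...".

  step 1 ⇒ step 2: DDDDDDDD ⇒ ABC·ABC·ABC·ABC·ABC·ABC·ABC·ABC
    D ↦ ABC
    A ↦ C  (constrained at step 2)
  step 0 ⇒ step 1: BBBB ⇒ DD·DD·DD·DD
    B ↦ DD
    C ↦ BD  (constrained at step 2)

A->C, B->DD, C->BD, D->ABC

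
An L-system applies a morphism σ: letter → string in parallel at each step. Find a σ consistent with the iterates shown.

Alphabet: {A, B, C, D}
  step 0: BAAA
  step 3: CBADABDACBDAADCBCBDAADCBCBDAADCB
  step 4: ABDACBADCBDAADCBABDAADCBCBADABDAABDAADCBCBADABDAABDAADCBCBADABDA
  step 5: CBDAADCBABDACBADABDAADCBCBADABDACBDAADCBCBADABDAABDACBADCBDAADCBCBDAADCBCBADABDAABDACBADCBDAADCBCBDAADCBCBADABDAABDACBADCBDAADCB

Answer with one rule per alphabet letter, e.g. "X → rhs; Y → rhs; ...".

  step 4 ⇒ step 5: ABDACBADCBDAADCBABDAADCBCBADABDAABDAADCBCBADABDAABDAADCBCBADABDA ⇒ CB·DA·AD·CB·AB·DA·CB·AD·AB·DA·AD·CB·CB·AD·AB·DA·CB·DA·AD·CB·CB·AD·AB·DA·AB·DA·CB·AD·CB·DA·AD·CB·CB·DA·AD·CB·CB·AD·AB·DA·AB·DA·CB·AD·CB·DA·AD·CB·CB·DA·AD·CB·CB·AD·AB·DA·AB·DA·CB·AD·CB·DA·AD·CB
    A ↦ CB
    B ↦ DA
    C ↦ AB
    D ↦ AD

A->CB, B->DA, C->AB, D->AD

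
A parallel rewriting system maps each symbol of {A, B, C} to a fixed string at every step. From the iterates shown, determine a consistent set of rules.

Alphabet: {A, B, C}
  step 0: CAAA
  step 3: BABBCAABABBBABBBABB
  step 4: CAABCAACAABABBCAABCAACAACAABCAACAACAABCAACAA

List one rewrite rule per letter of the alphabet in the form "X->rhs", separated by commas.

  step 3 ⇒ step 4: BABBCAABABBBABBBABB ⇒ CAA·B·CAA·CAA·BA·B·B·CAA·B·CAA·CAA·CAA·B·CAA·CAA·CAA·B·CAA·CAA
    A ↦ B
    B ↦ CAA
    C ↦ BA

A->B, B->CAA, C->BA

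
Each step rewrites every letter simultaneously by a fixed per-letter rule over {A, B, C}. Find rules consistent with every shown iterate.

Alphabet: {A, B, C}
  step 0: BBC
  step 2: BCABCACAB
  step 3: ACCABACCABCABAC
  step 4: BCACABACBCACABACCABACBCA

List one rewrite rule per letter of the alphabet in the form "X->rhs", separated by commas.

  step 3 ⇒ step 4: ACCABACCABCABAC ⇒ B·CA·CA·B·AC·B·CA·CA·B·AC·CA·B·AC·B·CA
    A ↦ B
    B ↦ AC
    C ↦ CA

A->B, B->AC, C->CA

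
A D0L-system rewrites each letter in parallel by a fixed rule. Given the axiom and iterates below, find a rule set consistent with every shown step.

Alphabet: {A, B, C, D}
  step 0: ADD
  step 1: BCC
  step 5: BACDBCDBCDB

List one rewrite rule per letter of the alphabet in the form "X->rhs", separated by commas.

  step 0 ⇒ step 1: ADD ⇒ B·C·C
    A ↦ B
    D ↦ C
    B ↦ DB  (constrained at step 1)
    C ↦ A  (constrained at step 1)

A->B, B->DB, C->A, D->C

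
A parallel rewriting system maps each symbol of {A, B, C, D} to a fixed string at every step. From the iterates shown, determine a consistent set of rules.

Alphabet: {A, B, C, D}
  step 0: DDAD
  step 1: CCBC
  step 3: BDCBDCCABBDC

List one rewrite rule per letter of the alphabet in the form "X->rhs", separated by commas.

A->B, B->DC, C->AB, D->C

  step 0 ⇒ step 1: DDAD ⇒ C·C·B·C
    A ↦ B
    D ↦ C
    B ↦ DC  (constrained at step 1)
    C ↦ AB  (constrained at step 1)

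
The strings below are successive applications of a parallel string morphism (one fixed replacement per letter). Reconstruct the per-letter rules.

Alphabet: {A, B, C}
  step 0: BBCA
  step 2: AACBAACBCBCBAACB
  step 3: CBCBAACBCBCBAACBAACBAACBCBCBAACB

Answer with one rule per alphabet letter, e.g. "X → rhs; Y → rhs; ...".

A->CB, B->CB, C->AA

  step 2 ⇒ step 3: AACBAACBCBCBAACB ⇒ CB·CB·AA·CB·CB·CB·AA·CB·AA·CB·AA·CB·CB·CB·AA·CB
    A ↦ CB
    B ↦ CB
    C ↦ AA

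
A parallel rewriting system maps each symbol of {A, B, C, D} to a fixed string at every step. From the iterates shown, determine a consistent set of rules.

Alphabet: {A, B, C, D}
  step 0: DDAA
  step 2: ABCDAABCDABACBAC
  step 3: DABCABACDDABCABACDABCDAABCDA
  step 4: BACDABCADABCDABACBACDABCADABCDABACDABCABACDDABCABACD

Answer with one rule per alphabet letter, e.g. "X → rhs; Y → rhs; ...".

A->D, B->ABC, C->A, D->BAC

  step 3 ⇒ step 4: DABCABACDDABCABACDABCDAABCDA ⇒ BAC·D·ABC·A·D·ABC·D·A·BAC·BAC·D·ABC·A·D·ABC·D·A·BAC·D·ABC·A·BAC·D·D·ABC·A·BAC·D
    A ↦ D
    B ↦ ABC
    C ↦ A
    D ↦ BAC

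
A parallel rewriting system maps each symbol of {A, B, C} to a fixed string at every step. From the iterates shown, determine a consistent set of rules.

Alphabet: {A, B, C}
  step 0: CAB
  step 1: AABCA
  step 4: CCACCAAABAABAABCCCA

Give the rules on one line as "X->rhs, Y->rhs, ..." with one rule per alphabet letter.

A->C, B->A, C->AAB

  step 0 ⇒ step 1: CAB ⇒ AAB·C·A
    A ↦ C
    B ↦ A
    C ↦ AAB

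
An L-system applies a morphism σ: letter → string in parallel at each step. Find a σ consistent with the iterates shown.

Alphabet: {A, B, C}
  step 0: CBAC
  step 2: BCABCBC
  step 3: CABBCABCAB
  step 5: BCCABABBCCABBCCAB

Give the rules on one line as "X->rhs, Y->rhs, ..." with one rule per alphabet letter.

  step 2 ⇒ step 3: BCABCBC ⇒ C·AB·B·C·AB·C·AB
    A ↦ B
    B ↦ C
    C ↦ AB

A->B, B->C, C->AB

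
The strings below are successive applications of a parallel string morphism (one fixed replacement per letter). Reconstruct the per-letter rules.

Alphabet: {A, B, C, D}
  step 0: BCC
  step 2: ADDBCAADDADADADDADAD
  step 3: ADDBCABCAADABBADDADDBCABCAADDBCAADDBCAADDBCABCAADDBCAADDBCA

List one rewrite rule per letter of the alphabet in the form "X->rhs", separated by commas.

  step 2 ⇒ step 3: ADDBCAADDADADADDADAD ⇒ ADD·BCA·BCA·AD·ABB·ADD·ADD·BCA·BCA·ADD·BCA·ADD·BCA·ADD·BCA·BCA·ADD·BCA·ADD·BCA
    A ↦ ADD
    B ↦ AD
    C ↦ ABB
    D ↦ BCA

A->ADD, B->AD, C->ABB, D->BCA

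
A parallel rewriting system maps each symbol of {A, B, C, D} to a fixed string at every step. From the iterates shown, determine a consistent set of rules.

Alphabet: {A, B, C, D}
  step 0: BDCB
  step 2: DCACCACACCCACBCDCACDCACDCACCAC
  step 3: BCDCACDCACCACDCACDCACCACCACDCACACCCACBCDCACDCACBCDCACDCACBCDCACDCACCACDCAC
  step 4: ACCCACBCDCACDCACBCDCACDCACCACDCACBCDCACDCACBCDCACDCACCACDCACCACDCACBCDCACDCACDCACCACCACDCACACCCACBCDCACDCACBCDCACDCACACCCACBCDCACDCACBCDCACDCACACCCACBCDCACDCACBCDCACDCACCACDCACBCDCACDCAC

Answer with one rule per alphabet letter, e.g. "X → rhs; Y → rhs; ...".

A->D, B->ACC, C->CAC, D->BCD

  step 3 ⇒ step 4: BCDCACDCACCACDCACDCACCACCACDCACACCCACBCDCACDCACBCDCACDCACBCDCACDCACCACDCAC ⇒ ACC·CAC·BCD·CAC·D·CAC·BCD·CAC·D·CAC·CAC·D·CAC·BCD·CAC·D·CAC·BCD·CAC·D·CAC·CAC·D·CAC·CAC·D·CAC·BCD·CAC·D·CAC·D·CAC·CAC·CAC·D·CAC·ACC·CAC·BCD·CAC·D·CAC·BCD·CAC·D·CAC·ACC·CAC·BCD·CAC·D·CAC·BCD·CAC·D·CAC·ACC·CAC·BCD·CAC·D·CAC·BCD·CAC·D·CAC·CAC·D·CAC·BCD·CAC·D·CAC
    A ↦ D
    B ↦ ACC
    C ↦ CAC
    D ↦ BCD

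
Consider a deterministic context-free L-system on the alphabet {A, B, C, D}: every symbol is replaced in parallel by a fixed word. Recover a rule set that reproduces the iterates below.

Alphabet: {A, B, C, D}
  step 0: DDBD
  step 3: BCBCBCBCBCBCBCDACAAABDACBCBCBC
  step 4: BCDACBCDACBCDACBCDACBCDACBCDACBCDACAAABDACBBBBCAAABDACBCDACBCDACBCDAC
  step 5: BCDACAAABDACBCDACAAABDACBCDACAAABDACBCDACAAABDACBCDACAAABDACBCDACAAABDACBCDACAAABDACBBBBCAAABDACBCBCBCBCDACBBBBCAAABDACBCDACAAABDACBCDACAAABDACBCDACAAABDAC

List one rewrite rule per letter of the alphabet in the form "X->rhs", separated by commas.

A->B, B->BC, C->DAC, D->AAA

  step 4 ⇒ step 5: BCDACBCDACBCDACBCDACBCDACBCDACBCDACAAABDACBBBBCAAABDACBCDACBCDACBCDAC ⇒ BC·DAC·AAA·B·DAC·BC·DAC·AAA·B·DAC·BC·DAC·AAA·B·DAC·BC·DAC·AAA·B·DAC·BC·DAC·AAA·B·DAC·BC·DAC·AAA·B·DAC·BC·DAC·AAA·B·DAC·B·B·B·BC·AAA·B·DAC·BC·BC·BC·BC·DAC·B·B·B·BC·AAA·B·DAC·BC·DAC·AAA·B·DAC·BC·DAC·AAA·B·DAC·BC·DAC·AAA·B·DAC
    A ↦ B
    B ↦ BC
    C ↦ DAC
    D ↦ AAA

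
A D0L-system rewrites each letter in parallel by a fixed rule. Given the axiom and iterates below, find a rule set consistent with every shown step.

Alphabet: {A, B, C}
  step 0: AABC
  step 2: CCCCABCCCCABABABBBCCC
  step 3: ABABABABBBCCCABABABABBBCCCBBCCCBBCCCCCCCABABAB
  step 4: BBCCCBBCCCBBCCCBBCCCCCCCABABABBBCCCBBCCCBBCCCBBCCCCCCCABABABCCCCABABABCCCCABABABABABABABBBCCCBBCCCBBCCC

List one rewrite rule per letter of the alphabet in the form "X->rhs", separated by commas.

  step 3 ⇒ step 4: ABABABABBBCCCABABABABBBCCCBBCCCBBCCCCCCCABABAB ⇒ BBC·CC·BBC·CC·BBC·CC·BBC·CC·CC·CC·AB·AB·AB·BBC·CC·BBC·CC·BBC·CC·BBC·CC·CC·CC·AB·AB·AB·CC·CC·AB·AB·AB·CC·CC·AB·AB·AB·AB·AB·AB·AB·BBC·CC·BBC·CC·BBC·CC
    A ↦ BBC
    B ↦ CC
    C ↦ AB

A->BBC, B->CC, C->AB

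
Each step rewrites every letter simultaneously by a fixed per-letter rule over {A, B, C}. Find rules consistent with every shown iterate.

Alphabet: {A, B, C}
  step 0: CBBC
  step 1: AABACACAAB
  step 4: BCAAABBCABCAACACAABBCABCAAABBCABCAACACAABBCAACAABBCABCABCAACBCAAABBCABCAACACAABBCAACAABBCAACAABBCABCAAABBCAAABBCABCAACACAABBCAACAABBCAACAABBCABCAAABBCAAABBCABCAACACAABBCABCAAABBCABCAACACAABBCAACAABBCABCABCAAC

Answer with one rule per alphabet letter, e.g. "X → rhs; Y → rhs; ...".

A->BCA, B->AC, C->AAB

  step 0 ⇒ step 1: CBBC ⇒ AAB·AC·AC·AAB
    B ↦ AC
    C ↦ AAB
    A ↦ BCA  (constrained at step 1)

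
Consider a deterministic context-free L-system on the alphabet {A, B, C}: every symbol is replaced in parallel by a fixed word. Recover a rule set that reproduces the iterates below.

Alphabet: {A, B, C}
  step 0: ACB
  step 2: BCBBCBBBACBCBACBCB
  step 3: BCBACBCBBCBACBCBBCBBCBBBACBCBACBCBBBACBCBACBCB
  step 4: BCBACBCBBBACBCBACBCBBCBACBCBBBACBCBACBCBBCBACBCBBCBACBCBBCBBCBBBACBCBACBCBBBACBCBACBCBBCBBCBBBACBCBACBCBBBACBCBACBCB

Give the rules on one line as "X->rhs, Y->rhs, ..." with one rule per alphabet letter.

  step 3 ⇒ step 4: BCBACBCBBCBACBCBBCBBCBBBACBCBACBCBBBACBCBACBCB ⇒ BCB·AC·BCB·BB·AC·BCB·AC·BCB·BCB·AC·BCB·BB·AC·BCB·AC·BCB·BCB·AC·BCB·BCB·AC·BCB·BCB·BCB·BB·AC·BCB·AC·BCB·BB·AC·BCB·AC·BCB·BCB·BCB·BB·AC·BCB·AC·BCB·BB·AC·BCB·AC·BCB
    A ↦ BB
    B ↦ BCB
    C ↦ AC

A->BB, B->BCB, C->AC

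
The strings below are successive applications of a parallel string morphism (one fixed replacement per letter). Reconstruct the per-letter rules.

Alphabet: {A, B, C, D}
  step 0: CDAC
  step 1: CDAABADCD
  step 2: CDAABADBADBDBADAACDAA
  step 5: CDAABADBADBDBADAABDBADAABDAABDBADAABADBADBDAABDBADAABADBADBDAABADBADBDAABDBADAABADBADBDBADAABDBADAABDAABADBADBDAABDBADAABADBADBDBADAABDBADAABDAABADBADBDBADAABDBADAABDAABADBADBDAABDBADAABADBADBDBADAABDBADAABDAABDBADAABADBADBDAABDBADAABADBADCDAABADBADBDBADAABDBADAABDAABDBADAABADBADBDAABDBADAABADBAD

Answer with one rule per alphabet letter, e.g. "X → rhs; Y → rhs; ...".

  step 1 ⇒ step 2: CDAABADCD ⇒ CD·AA·BAD·BAD·BD·BAD·AA·CD·AA
    A ↦ BAD
    B ↦ BD
    C ↦ CD
    D ↦ AA

A->BAD, B->BD, C->CD, D->AA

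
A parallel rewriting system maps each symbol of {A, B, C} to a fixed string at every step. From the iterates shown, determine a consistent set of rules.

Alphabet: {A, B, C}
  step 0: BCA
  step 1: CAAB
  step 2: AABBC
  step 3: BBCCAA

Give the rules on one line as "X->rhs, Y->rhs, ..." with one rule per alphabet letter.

  step 2 ⇒ step 3: AABBC ⇒ B·B·C·C·AA
    A ↦ B
    B ↦ C
    C ↦ AA

A->B, B->C, C->AA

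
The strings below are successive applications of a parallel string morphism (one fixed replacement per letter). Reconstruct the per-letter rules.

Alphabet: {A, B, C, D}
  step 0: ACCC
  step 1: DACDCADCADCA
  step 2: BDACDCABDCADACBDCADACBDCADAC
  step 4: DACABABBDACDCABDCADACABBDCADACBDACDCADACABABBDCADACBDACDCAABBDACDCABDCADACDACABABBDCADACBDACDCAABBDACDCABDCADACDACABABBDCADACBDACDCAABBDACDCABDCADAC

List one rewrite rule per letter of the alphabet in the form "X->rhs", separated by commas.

A->DAC, B->AB, C->DCA, D->B

  step 1 ⇒ step 2: DACDCADCADCA ⇒ B·DAC·DCA·B·DCA·DAC·B·DCA·DAC·B·DCA·DAC
    A ↦ DAC
    C ↦ DCA
    D ↦ B
    B ↦ AB  (constrained at step 2)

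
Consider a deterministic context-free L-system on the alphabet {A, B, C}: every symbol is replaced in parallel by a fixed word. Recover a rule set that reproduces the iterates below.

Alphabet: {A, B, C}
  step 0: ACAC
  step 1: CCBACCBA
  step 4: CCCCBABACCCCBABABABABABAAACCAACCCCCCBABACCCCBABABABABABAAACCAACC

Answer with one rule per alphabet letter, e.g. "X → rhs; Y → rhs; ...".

A->CC, B->AA, C->BA

  step 0 ⇒ step 1: ACAC ⇒ CC·BA·CC·BA
    A ↦ CC
    C ↦ BA
    B ↦ AA  (constrained at step 1)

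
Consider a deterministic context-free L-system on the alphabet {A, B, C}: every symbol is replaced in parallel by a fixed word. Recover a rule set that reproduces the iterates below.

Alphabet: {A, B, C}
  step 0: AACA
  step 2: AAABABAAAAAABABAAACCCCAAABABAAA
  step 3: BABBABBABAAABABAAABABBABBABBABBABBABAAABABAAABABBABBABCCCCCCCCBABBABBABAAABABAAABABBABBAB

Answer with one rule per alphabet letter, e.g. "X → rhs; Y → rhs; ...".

  step 2 ⇒ step 3: AAABABAAAAAABABAAACCCCAAABABAAA ⇒ BAB·BAB·BAB·AAA·BAB·AAA·BAB·BAB·BAB·BAB·BAB·BAB·AAA·BAB·AAA·BAB·BAB·BAB·CC·CC·CC·CC·BAB·BAB·BAB·AAA·BAB·AAA·BAB·BAB·BAB
    A ↦ BAB
    B ↦ AAA
    C ↦ CC

A->BAB, B->AAA, C->CC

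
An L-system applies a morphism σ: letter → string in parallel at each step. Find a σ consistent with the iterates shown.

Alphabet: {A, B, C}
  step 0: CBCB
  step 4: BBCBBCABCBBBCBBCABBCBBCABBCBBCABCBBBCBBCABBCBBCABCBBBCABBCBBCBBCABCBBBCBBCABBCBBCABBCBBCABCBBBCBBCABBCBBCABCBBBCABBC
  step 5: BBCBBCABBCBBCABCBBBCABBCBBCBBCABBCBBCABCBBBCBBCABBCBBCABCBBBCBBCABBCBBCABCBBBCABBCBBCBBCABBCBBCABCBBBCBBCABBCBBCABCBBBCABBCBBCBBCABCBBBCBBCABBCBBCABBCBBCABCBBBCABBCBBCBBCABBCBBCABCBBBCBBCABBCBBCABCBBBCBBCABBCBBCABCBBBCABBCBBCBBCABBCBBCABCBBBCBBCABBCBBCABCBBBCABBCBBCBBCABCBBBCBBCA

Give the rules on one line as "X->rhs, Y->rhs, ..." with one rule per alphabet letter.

  step 4 ⇒ step 5: BBCBBCABCBBBCBBCABBCBBCABBCBBCABCBBBCBBCABBCBBCABCBBBCABBCBBCBBCABCBBBCBBCABBCBBCABBCBBCABCBBBCBBCABBCBBCABCBBBCABBC ⇒ BBC·BBC·A·BBC·BBC·A·BCB·BBC·A·BBC·BBC·BBC·A·BBC·BBC·A·BCB·BBC·BBC·A·BBC·BBC·A·BCB·BBC·BBC·A·BBC·BBC·A·BCB·BBC·A·BBC·BBC·BBC·A·BBC·BBC·A·BCB·BBC·BBC·A·BBC·BBC·A·BCB·BBC·A·BBC·BBC·BBC·A·BCB·BBC·BBC·A·BBC·BBC·A·BBC·BBC·A·BCB·BBC·A·BBC·BBC·BBC·A·BBC·BBC·A·BCB·BBC·BBC·A·BBC·BBC·A·BCB·BBC·BBC·A·BBC·BBC·A·BCB·BBC·A·BBC·BBC·BBC·A·BBC·BBC·A·BCB·BBC·BBC·A·BBC·BBC·A·BCB·BBC·A·BBC·BBC·BBC·A·BCB·BBC·BBC·A
    A ↦ BCB
    B ↦ BBC
    C ↦ A

A->BCB, B->BBC, C->A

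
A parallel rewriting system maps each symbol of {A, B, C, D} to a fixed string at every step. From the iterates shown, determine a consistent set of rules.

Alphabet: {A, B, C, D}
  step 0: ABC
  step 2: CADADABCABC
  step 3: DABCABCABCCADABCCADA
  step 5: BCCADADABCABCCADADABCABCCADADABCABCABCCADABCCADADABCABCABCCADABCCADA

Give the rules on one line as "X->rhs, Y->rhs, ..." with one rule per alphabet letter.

A->BC, B->CA, C->DA, D->A

  step 2 ⇒ step 3: CADADABCABC ⇒ DA·BC·A·BC·A·BC·CA·DA·BC·CA·DA
    A ↦ BC
    B ↦ CA
    C ↦ DA
    D ↦ A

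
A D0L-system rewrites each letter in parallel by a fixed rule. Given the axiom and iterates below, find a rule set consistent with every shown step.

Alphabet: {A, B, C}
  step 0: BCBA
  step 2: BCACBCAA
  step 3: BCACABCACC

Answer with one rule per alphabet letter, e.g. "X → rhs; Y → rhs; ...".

A->C, B->BC, C->A

  step 2 ⇒ step 3: BCACBCAA ⇒ BC·A·C·A·BC·A·C·C
    A ↦ C
    B ↦ BC
    C ↦ A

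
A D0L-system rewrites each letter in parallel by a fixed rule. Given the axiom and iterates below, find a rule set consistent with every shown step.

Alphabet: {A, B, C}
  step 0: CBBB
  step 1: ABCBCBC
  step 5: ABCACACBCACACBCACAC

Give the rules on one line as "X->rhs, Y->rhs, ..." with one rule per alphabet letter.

  step 0 ⇒ step 1: CBBB ⇒ A·BC·BC·BC
    B ↦ BC
    C ↦ A
    A ↦ C  (constrained at step 1)

A->C, B->BC, C->A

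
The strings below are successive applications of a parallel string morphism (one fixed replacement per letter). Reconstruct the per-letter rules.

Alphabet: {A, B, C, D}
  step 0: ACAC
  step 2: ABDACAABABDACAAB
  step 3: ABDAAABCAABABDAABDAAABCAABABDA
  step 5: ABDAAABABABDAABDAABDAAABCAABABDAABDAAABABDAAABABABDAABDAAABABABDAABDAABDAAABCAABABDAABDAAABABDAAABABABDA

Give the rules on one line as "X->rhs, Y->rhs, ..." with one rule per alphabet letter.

  step 2 ⇒ step 3: ABDACAABABDACAAB ⇒ AB·DA·A·AB·CA·AB·AB·DA·AB·DA·A·AB·CA·AB·AB·DA
    A ↦ AB
    B ↦ DA
    C ↦ CA
    D ↦ A

A->AB, B->DA, C->CA, D->A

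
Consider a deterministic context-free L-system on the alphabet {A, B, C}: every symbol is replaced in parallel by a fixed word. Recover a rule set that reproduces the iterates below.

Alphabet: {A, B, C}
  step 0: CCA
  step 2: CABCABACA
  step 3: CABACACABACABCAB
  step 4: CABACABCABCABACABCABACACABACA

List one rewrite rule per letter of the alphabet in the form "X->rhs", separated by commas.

A->B, B->ACA, C->CA

  step 3 ⇒ step 4: CABACACABACABCAB ⇒ CA·B·ACA·B·CA·B·CA·B·ACA·B·CA·B·ACA·CA·B·ACA
    A ↦ B
    B ↦ ACA
    C ↦ CA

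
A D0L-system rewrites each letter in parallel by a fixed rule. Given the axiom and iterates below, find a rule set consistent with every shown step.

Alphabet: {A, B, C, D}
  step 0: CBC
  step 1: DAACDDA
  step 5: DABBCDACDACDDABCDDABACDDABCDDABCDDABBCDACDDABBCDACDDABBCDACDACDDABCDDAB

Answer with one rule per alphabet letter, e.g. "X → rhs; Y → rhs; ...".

  step 0 ⇒ step 1: CBC ⇒ DA·ACD·DA
    B ↦ ACD
    C ↦ DA
    A ↦ CD  (constrained at step 1)
    D ↦ B  (constrained at step 1)

A->CD, B->ACD, C->DA, D->B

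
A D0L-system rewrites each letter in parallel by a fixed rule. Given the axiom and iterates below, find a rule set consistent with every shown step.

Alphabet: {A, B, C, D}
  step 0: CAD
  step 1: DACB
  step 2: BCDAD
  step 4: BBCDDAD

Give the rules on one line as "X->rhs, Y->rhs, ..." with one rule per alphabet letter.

A->C, B->D, C->DA, D->B

  step 1 ⇒ step 2: DACB ⇒ B·C·DA·D
    A ↦ C
    B ↦ D
    C ↦ DA
    D ↦ B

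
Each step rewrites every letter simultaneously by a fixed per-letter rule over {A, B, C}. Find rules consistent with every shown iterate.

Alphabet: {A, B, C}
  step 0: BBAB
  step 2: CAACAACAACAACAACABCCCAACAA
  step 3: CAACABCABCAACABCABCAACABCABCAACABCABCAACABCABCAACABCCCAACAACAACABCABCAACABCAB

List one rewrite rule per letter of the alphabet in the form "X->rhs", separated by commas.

A->CAB, B->CC, C->CAA

  step 2 ⇒ step 3: CAACAACAACAACAACABCCCAACAA ⇒ CAA·CAB·CAB·CAA·CAB·CAB·CAA·CAB·CAB·CAA·CAB·CAB·CAA·CAB·CAB·CAA·CAB·CC·CAA·CAA·CAA·CAB·CAB·CAA·CAB·CAB
    A ↦ CAB
    B ↦ CC
    C ↦ CAA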